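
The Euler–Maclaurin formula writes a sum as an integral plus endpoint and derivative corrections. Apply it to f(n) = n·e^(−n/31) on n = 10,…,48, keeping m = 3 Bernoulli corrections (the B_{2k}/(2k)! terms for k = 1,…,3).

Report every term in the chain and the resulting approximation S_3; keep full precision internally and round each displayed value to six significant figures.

S_3 ≈ 408.595

Integral: ∫_10^48 x·e^(−x/31) dx = 399.922.
Endpoint term: (f(10) + f(48))/2 = (7.24278 + 10.2043)/2 = 8.72356.
So far: 408.646.
Order-1 term: 1/12 · (-0.116582 − 0.490640) = -0.0506018.
Partial sum through k=1: 408.595.
Order-2 term: −1/720 · (0.000321123 − 0.00201789) = 2.35662e-06.
Partial sum through k=2: 408.595.
Order-3 term: 1/30240 · (7.94547e-07 − 3.66830e-06) = -9.50314e-11.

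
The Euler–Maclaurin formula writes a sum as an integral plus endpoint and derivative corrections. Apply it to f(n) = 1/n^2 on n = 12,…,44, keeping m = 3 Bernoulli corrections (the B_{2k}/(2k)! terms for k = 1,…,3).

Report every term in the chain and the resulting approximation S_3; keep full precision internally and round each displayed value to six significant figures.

S_3 ≈ 0.0644309

The integral term ∫_12^44 1/x^2 dx = 0.0606061.
Boundary: ½(f(12) + f(44)) = ½(0.00694444 + 0.000516529) = 0.00373049.
Integral + boundary = 0.0643365.
Order-1 term: 1/12 · (-2.34786e-05 − (-0.00115741)) = 9.44941e-05.
Running total after k=1: 0.0644310.
Order-2 term: −1/720 · (-1.45528e-07 − (-9.64506e-05)) = -1.33757e-07.
Running total after k=2: 0.0644309.
Order-3 term: 1/30240 · (-2.25509e-09 − (-2.00939e-05)) = 6.64406e-10.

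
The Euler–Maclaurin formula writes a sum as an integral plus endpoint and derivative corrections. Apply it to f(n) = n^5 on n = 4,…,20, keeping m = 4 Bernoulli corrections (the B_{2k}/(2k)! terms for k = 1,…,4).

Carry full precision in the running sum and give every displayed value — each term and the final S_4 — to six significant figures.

Integral: ∫_4^20 x^5 dx = 1.06660e+07.
½[f(4) + f(20)] = ½[1024.00 + 3.20000e+06] = 1.60051e+06.
Integral + boundary = 1.22665e+07.
Correction k=1: B_{2}/2! · (f^{(1)}(20) − f^{(1)}(4)) = 1/12 · (800000 − 1280.00) = 66560.0.
Running total after k=1: 1.23331e+07.
Correction k=2: B_{4}/4! · (f^{(3)}(20) − f^{(3)}(4)) = −1/720 · (24000.0 − 960.000) = -32.0000.
Running total after k=2: 1.23330e+07.
Correction k=3: B_{6}/6! · (f^{(5)}(20) − f^{(5)}(4)) = 1/30240 · (120.000 − 120.000) = 0.00000.
Running total after k=3: 1.23330e+07.
Correction k=4: B_{8}/8! · (f^{(7)}(20) − f^{(7)}(4)) = −1/1209600 · (0.00000 − 0.00000) = 0.00000.

S_4 ≈ 1.23330e+07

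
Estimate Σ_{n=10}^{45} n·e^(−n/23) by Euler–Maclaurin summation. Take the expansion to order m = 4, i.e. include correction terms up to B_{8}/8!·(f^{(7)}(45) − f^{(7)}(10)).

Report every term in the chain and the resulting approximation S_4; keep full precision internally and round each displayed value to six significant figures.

∫_10^45 x·e^(−x/23) dx evaluates to 270.311.
Endpoint term: (f(10) + f(45))/2 = (6.47405 + 6.36071)/2 = 6.41738.
Running total after boundary: 276.728.
Correction k=1: B_{2}/2! · (f^{(1)}(45) − f^{(1)}(10)) = 1/12 · (-0.135204 − 0.365925) = -0.0417607.
Partial sum through k=1: 276.686.
Correction k=2: B_{4}/4! · (f^{(3)}(45) − f^{(3)}(10)) = −1/720 · (0.000278818 − 0.00313939) = 3.97301e-06.
Partial sum through k=2: 276.686.
Correction k=3: B_{6}/6! · (f^{(5)}(45) − f^{(5)}(10)) = 1/30240 · (1.53728e-06 − 1.05615e-05) = -2.98421e-10.
Partial sum through k=3: 276.686.
Correction k=4: B_{8}/8! · (f^{(7)}(45) − f^{(7)}(10)) = −1/1209600 · (4.81567e-09 − 2.87117e-08) = 1.97553e-14.

S_4 ≈ 276.686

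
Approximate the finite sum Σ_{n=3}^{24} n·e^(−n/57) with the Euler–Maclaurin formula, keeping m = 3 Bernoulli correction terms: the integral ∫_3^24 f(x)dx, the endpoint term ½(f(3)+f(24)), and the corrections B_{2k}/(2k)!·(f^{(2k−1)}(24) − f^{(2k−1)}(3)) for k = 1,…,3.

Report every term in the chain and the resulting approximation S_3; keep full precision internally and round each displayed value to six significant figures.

S_3 ≈ 223.517

Integral: ∫_3^24 x·e^(−x/57) dx = 214.261.
Endpoint term: (f(3) + f(24))/2 = (2.84619 + 15.7525)/2 = 9.29936.
So far: 223.561.
k=1: B_{2}/(2)! × [f^{(1)}(24) − f^{(1)}(3)] = 1/12 × (0.379995 − 0.898796) = -0.0432334.
After k=1: 223.517.
k=2: B_{4}/(4)! × [f^{(3)}(24) − f^{(3)}(3)] = −1/720 × (0.000520993 − 0.000860651) = 4.71747e-07.
After k=2: 223.517.
k=3: B_{6}/(6)! × [f^{(5)}(24) − f^{(5)}(3)] = 1/30240 × (2.84712e-07 − 4.44649e-07) = -5.28893e-12.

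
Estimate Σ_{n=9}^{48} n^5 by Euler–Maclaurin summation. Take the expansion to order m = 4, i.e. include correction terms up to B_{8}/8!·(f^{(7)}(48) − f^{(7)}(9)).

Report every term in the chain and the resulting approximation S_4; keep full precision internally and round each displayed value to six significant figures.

S_4 ≈ 2.16798e+09

The integral term ∫_9^48 x^5 dx = 2.03834e+09.
Endpoint term: (f(9) + f(48))/2 = (59049.0 + 2.54804e+08)/2 = 1.27432e+08.
So far: 2.16577e+09.
k=1: B_{2}/(2)! × [f^{(1)}(48) − f^{(1)}(9)] = 1/12 × (2.65421e+07 − 32805.0) = 2.20911e+06.
After k=1: 2.16798e+09.
k=2: B_{4}/(4)! × [f^{(3)}(48) − f^{(3)}(9)] = −1/720 × (138240 − 4860.00) = -185.250.
After k=2: 2.16798e+09.
k=3: B_{6}/(6)! × [f^{(5)}(48) − f^{(5)}(9)] = 1/30240 × (120.000 − 120.000) = 0.00000.
After k=3: 2.16798e+09.
k=4: B_{8}/(8)! × [f^{(7)}(48) − f^{(7)}(9)] = −1/1209600 × (0.00000 − 0.00000) = 0.00000.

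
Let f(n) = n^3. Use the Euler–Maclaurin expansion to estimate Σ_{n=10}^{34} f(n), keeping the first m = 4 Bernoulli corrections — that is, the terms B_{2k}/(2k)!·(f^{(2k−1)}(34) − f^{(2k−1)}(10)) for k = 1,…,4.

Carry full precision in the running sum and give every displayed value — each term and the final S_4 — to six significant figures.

The integral term ∫_10^34 x^3 dx = 331584.
½[f(10) + f(34)] = ½[1000.00 + 39304.0] = 20152.0.
So far: 351736.
Correction k=1: B_{2}/2! · (f^{(1)}(34) − f^{(1)}(10)) = 1/12 · (3468.00 − 300.000) = 264.000.
After k=1: 352000.
Correction k=2: B_{4}/4! · (f^{(3)}(34) − f^{(3)}(10)) = −1/720 · (6.00000 − 6.00000) = 0.00000.
After k=2: 352000.
Correction k=3: B_{6}/6! · (f^{(5)}(34) − f^{(5)}(10)) = 1/30240 · (0.00000 − 0.00000) = 0.00000.
After k=3: 352000.
Correction k=4: B_{8}/8! · (f^{(7)}(34) − f^{(7)}(10)) = −1/1209600 · (0.00000 − 0.00000) = 0.00000.

S_4 ≈ 352000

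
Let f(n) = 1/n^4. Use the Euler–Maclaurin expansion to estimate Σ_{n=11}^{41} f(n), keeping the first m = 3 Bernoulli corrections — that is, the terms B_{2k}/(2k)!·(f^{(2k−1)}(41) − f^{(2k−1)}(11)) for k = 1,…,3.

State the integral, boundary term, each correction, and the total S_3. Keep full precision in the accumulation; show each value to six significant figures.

∫_11^41 1/x^4 dx evaluates to 0.000245602.
Endpoint term: (f(11) + f(41))/2 = (6.83013e-05 + 3.53887e-07)/2 = 3.43276e-05.
Running total after boundary: 0.000279929.
Correction k=1: B_{2}/2! · (f^{(1)}(41) − f^{(1)}(11)) = 1/12 · (-3.45256e-08 − (-2.48369e-05)) = 2.06686e-06.
Running total after k=1: 0.000281996.
Correction k=2: B_{4}/4! · (f^{(3)}(41) − f^{(3)}(11)) = −1/720 · (-6.16161e-10 − (-6.15790e-06)) = -8.55178e-09.
Running total after k=2: 0.000281988.
Correction k=3: B_{6}/6! · (f^{(5)}(41) − f^{(5)}(11)) = 1/30240 · (-2.05265e-11 − (-2.84994e-06)) = 9.42432e-11.

S_3 ≈ 0.000281988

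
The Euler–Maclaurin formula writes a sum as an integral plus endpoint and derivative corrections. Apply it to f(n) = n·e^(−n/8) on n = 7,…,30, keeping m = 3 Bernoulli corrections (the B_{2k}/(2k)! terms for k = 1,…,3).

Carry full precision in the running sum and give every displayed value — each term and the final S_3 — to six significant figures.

Integral: ∫_7^30 x·e^(−x/8) dx = 42.8740.
½[f(7) + f(30)] = ½[2.91803 + 0.705532] = 1.81178.
Integral + boundary = 44.6858.
k=1: B_{2}/(2)! × [f^{(1)}(30) − f^{(1)}(7)] = 1/12 × (-0.0646738 − 0.0521078) = -0.00973180.
Running total after k=1: 44.6761.
k=2: B_{4}/(4)! × [f^{(3)}(30) − f^{(3)}(7)] = −1/720 × (-0.000275599 − 0.0138411) = 1.96066e-05.
Running total after k=2: 44.6761.
k=3: B_{6}/(6)! × [f^{(5)}(30) − f^{(5)}(7)] = 1/30240 × (7.17705e-06 − 0.000419813) = -1.36454e-08.

S_3 ≈ 44.6761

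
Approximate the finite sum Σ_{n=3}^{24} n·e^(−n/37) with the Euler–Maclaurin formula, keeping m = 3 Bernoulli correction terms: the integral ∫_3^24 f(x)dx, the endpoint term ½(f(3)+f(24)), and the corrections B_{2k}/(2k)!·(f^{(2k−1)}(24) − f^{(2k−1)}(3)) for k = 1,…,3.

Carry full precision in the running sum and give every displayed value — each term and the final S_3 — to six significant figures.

S_3 ≈ 192.486

The integral term ∫_3^24 x·e^(−x/37) dx = 184.885.
Endpoint term: (f(3) + f(24))/2 = (2.76636 + 12.5460)/2 = 7.65620.
So far: 192.542.
k=1: B_{2}/(2)! × [f^{(1)}(24) − f^{(1)}(3)] = 1/12 × (0.183670 − 0.847353) = -0.0553069.
Running total after k=1: 192.486.
k=2: B_{4}/(4)! × [f^{(3)}(24) − f^{(3)}(3)] = −1/720 × (0.000897862 − 0.00196610) = 1.48366e-06.
Running total after k=2: 192.486.
k=3: B_{6}/(6)! × [f^{(5)}(24) − f^{(5)}(3)] = 1/30240 × (1.21370e-06 − 2.42019e-06) = -3.98971e-11.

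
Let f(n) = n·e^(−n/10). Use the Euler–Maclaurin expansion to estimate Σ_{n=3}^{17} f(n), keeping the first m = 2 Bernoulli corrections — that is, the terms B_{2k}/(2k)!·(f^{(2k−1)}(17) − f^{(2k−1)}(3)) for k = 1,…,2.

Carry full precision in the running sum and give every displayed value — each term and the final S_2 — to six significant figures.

The integral term ∫_3^17 x·e^(−x/10) dx = 46.9818.
½[f(3) + f(17)] = ½[2.22245 + 3.10562] = 2.66404.
Integral + boundary = 49.6459.
k=1: B_{2}/(2)! × [f^{(1)}(17) − f^{(1)}(3)] = 1/12 × (-0.127878 − 0.518573) = -0.0538709.
Running total after k=1: 49.5920.
k=2: B_{4}/(4)! × [f^{(3)}(17) − f^{(3)}(3)] = −1/720 × (0.00237489 − 0.0200021) = 2.44822e-05.

S_2 ≈ 49.5920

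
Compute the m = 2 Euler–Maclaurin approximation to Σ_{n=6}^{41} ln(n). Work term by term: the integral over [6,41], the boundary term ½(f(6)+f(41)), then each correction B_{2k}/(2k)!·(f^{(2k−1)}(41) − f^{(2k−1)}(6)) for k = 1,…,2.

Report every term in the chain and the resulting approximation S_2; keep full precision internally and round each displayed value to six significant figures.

Integral: ∫_6^41 ln(x) dx = 106.506.
½[f(6) + f(41)] = ½[1.79176 + 3.71357] = 2.75267.
Running total after boundary: 109.259.
k=1: B_{2}/(2)! × [f^{(1)}(41) − f^{(1)}(6)] = 1/12 × (0.0243902 − 0.166667) = -0.0118564.
Running total after k=1: 109.247.
k=2: B_{4}/(4)! × [f^{(3)}(41) − f^{(3)}(6)] = −1/720 × (2.90187e-05 − 0.00925926) = 1.28198e-05.

S_2 ≈ 109.247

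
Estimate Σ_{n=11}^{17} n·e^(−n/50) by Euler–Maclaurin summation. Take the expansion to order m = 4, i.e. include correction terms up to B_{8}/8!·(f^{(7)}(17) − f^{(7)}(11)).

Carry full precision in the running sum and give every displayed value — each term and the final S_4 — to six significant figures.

Integral: ∫_11^17 x·e^(−x/50) dx = 63.2518.
Endpoint term: (f(11) + f(17))/2 = (8.82771 + 12.1001)/2 = 10.4639.
Running total after boundary: 73.7157.
Correction k=1: B_{2}/2! · (f^{(1)}(17) − f^{(1)}(11)) = 1/12 · (0.469768 − 0.625965) = -0.0130164.
Running total after k=1: 73.7026.
Correction k=2: B_{4}/4! · (f^{(3)}(17) − f^{(3)}(11)) = −1/720 · (0.000757324 − 0.000892401) = 1.87607e-07.
Running total after k=2: 73.7026.
Correction k=3: B_{6}/6! · (f^{(5)}(17) − f^{(5)}(11)) = 1/30240 · (5.30696e-07 − 6.13766e-07) = -2.74704e-12.
Running total after k=3: 73.7026.
Correction k=4: B_{8}/8! · (f^{(7)}(17) − f^{(7)}(11)) = −1/1209600 · (3.03385e-10 − 3.48229e-10) = 3.70734e-17.

S_4 ≈ 73.7026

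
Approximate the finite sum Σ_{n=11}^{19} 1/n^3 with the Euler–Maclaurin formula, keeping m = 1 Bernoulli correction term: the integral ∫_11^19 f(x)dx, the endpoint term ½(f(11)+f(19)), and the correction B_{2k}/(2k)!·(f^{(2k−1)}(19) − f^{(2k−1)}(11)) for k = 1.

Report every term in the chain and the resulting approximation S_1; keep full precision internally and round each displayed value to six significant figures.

S_1 ≈ 0.00321090

The integral term ∫_11^19 1/x^3 dx = 0.00274719.
½[f(11) + f(19)] = ½[0.000751315 + 0.000145794] = 0.000448554.
So far: 0.00319574.
Correction k=1: B_{2}/2! · (f^{(1)}(19) − f^{(1)}(11)) = 1/12 · (-2.30201e-05 − (-0.000204904)) = 1.51570e-05.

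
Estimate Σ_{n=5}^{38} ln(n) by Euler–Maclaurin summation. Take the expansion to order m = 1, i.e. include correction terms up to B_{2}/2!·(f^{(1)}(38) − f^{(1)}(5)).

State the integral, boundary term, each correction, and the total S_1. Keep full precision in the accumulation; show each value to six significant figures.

∫_5^38 ln(x) dx evaluates to 97.1811.
Boundary: ½(f(5) + f(38)) = ½(1.60944 + 3.63759) = 2.62351.
Running total after boundary: 99.8046.
k=1: B_{2}/(2)! × [f^{(1)}(38) − f^{(1)}(5)] = 1/12 × (0.0263158 − 0.200000) = -0.0144737.

S_1 ≈ 99.7901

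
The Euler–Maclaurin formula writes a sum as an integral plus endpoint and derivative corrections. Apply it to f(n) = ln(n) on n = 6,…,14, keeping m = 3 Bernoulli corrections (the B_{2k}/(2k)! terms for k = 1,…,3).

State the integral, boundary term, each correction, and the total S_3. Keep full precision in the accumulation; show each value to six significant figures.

Integral: ∫_6^14 ln(x) dx = 18.1962.
½[f(6) + f(14)] = ½[1.79176 + 2.63906] = 2.21541.
So far: 20.4117.
Order-1 term: 1/12 · (0.0714286 − 0.166667) = -0.00793651.
After k=1: 20.4037.
Order-2 term: −1/720 · (0.000728863 − 0.00925926) = 1.18478e-05.
After k=2: 20.4037.
Order-3 term: 1/30240 · (4.46243e-05 − 0.00308642) = -1.00588e-07.

S_3 ≈ 20.4037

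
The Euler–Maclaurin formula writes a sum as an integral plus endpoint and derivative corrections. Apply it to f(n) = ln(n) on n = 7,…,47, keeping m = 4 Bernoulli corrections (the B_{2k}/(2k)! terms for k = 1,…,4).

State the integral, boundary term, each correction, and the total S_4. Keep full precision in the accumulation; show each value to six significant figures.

Integral: ∫_7^47 ln(x) dx = 127.336.
Endpoint term: (f(7) + f(47))/2 = (1.94591 + 3.85015)/2 = 2.89803.
Running total after boundary: 130.234.
Order-1 term: 1/12 · (0.0212766 − 0.142857) = -0.0101317.
After k=1: 130.223.
Order-2 term: −1/720 · (1.92636e-05 − 0.00583090) = 8.07172e-06.
After k=2: 130.223.
Order-3 term: 1/30240 · (1.04646e-07 − 0.00142798) = -4.72180e-08.
After k=3: 130.223.
Order-4 term: −1/1209600 · (1.42117e-09 − 0.000874271) = 7.22776e-10.

S_4 ≈ 130.223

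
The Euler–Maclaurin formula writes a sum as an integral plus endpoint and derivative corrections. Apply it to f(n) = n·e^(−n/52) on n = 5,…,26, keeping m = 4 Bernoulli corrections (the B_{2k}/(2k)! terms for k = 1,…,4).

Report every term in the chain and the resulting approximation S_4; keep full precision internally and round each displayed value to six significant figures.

S_4 ≈ 242.297

The integral term ∫_5^26 x·e^(−x/52) dx = 232.185.
Endpoint term: (f(5) + f(26))/2 = (4.54162 + 15.7698)/2 = 10.1557.
Integral + boundary = 242.340.
Correction k=1: B_{2}/2! · (f^{(1)}(26) − f^{(1)}(5)) = 1/12 · (0.303265 − 0.820985) = -0.0431433.
Partial sum through k=1: 242.297.
Correction k=2: B_{4}/4! · (f^{(3)}(26) − f^{(3)}(5)) = −1/720 · (0.000560772 − 0.000975456) = 5.75951e-07.
Partial sum through k=2: 242.297.
Correction k=3: B_{6}/6! · (f^{(5)}(26) − f^{(5)}(5)) = 1/30240 · (3.73295e-07 − 6.09206e-07) = -7.80131e-12.
Partial sum through k=3: 242.297.
Correction k=4: B_{8}/8! · (f^{(7)}(26) − f^{(7)}(5)) = −1/1209600 · (1.99410e-10 − 3.17185e-10) = 9.73668e-17.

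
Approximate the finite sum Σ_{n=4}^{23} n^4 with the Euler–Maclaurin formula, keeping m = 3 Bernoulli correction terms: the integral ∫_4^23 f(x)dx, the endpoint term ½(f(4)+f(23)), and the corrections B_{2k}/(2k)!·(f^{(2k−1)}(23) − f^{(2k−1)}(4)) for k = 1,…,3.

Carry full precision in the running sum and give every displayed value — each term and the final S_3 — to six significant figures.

S_3 ≈ 1.43115e+06

∫_4^23 x^4 dx evaluates to 1.28706e+06.
Boundary: ½(f(4) + f(23)) = ½(256.000 + 279841) = 140048.
Integral + boundary = 1.42711e+06.
Order-1 term: 1/12 · (48668.0 − 256.000) = 4034.33.
Partial sum through k=1: 1.43115e+06.
Order-2 term: −1/720 · (552.000 − 96.0000) = -0.633333.
Partial sum through k=2: 1.43115e+06.
Order-3 term: 1/30240 · (0.00000 − 0.00000) = 0.00000.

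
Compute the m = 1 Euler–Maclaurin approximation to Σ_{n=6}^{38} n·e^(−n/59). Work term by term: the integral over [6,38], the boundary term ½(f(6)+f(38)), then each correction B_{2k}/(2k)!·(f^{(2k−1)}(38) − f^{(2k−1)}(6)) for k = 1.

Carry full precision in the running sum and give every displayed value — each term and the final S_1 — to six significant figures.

S_1 ≈ 471.367

The integral term ∫_6^38 x·e^(−x/59) dx = 458.731.
½[f(6) + f(38)] = ½[5.41983 + 19.9558] = 12.6878.
Running total after boundary: 471.419.
Order-1 term: 1/12 · (0.186918 − 0.811444) = -0.0520438.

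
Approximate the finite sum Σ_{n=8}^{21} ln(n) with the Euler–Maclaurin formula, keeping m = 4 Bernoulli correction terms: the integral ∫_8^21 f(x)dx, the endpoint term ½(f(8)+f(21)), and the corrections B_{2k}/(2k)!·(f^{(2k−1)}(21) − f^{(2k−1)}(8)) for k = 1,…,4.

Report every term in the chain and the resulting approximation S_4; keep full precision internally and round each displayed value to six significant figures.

S_4 ≈ 36.8550

∫_8^21 ln(x) dx evaluates to 34.2994.
½[f(8) + f(21)] = ½[2.07944 + 3.04452] = 2.56198.
Integral + boundary = 36.8614.
Correction k=1: B_{2}/2! · (f^{(1)}(21) − f^{(1)}(8)) = 1/12 · (0.0476190 − 0.125000) = -0.00644841.
Running total after k=1: 36.8550.
Correction k=2: B_{4}/4! · (f^{(3)}(21) − f^{(3)}(8)) = −1/720 · (0.000215959 − 0.00390625) = 5.12540e-06.
Running total after k=2: 36.8550.
Correction k=3: B_{6}/6! · (f^{(5)}(21) − f^{(5)}(8)) = 1/30240 · (5.87645e-06 − 0.000732422) = -2.40260e-08.
Running total after k=3: 36.8550.
Correction k=4: B_{8}/8! · (f^{(7)}(21) − f^{(7)}(8)) = −1/1209600 · (3.99758e-07 − 0.000343323) = 2.83501e-10.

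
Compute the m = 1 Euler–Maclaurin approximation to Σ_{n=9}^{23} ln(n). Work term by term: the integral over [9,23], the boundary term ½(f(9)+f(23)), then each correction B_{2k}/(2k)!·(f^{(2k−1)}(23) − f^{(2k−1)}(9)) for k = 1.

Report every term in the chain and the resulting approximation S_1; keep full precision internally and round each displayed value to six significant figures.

The integral term ∫_9^23 ln(x) dx = 38.3413.
Boundary: ½(f(9) + f(23)) = ½(2.19722 + 3.13549) = 2.66636.
Integral + boundary = 41.0077.
k=1: B_{2}/(2)! × [f^{(1)}(23) − f^{(1)}(9)] = 1/12 × (0.0434783 − 0.111111) = -0.00563607.

S_1 ≈ 41.0021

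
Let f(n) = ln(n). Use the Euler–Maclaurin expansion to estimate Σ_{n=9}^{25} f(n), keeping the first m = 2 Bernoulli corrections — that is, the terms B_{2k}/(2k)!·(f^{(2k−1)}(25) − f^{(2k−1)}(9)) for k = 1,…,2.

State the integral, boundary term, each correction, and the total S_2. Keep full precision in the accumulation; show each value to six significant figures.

S_2 ≈ 47.3990

The integral term ∫_9^25 ln(x) dx = 44.6969.
½[f(9) + f(25)] = ½[2.19722 + 3.21888] = 2.70805.
Running total after boundary: 47.4049.
k=1: B_{2}/(2)! × [f^{(1)}(25) − f^{(1)}(9)] = 1/12 × (0.0400000 − 0.111111) = -0.00592593.
After k=1: 47.3990.
k=2: B_{4}/(4)! × [f^{(3)}(25) − f^{(3)}(9)] = −1/720 × (0.000128000 − 0.00274348) = 3.63262e-06.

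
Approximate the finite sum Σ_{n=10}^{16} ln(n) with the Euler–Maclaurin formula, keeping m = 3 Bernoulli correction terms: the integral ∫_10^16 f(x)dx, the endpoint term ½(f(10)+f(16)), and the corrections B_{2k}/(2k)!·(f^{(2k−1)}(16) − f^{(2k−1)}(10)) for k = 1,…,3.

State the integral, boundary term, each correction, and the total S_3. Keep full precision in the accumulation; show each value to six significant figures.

S_3 ≈ 17.8700

Integral: ∫_10^16 ln(x) dx = 15.3356.
Endpoint term: (f(10) + f(16))/2 = (2.30259 + 2.77259)/2 = 2.53759.
Running total after boundary: 17.8732.
Order-1 term: 1/12 · (0.0625000 − 0.100000) = -0.00312500.
Running total after k=1: 17.8700.
Order-2 term: −1/720 · (0.000488281 − 0.00200000) = 2.09961e-06.
Running total after k=2: 17.8700.
Order-3 term: 1/30240 · (2.28882e-05 − 0.000240000) = -7.17962e-09.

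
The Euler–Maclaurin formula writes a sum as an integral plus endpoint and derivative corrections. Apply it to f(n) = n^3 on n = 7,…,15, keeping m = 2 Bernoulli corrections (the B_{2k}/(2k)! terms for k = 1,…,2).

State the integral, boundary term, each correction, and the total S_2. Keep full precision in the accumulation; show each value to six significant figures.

S_2 ≈ 13959.0

The integral term ∫_7^15 x^3 dx = 12056.0.
Endpoint term: (f(7) + f(15))/2 = (343.000 + 3375.00)/2 = 1859.00.
Integral + boundary = 13915.0.
Order-1 term: 1/12 · (675.000 − 147.000) = 44.0000.
Running total after k=1: 13959.0.
Order-2 term: −1/720 · (6.00000 − 6.00000) = 0.00000.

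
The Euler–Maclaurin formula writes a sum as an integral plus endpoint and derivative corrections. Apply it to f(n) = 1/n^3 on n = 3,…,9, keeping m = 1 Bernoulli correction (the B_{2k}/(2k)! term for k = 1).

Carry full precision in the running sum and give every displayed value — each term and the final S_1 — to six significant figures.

S_1 ≈ 0.0716354

∫_3^9 1/x^3 dx evaluates to 0.0493827.
Boundary: ½(f(3) + f(9)) = ½(0.0370370 + 0.00137174) = 0.0192044.
So far: 0.0685871.
k=1: B_{2}/(2)! × [f^{(1)}(9) − f^{(1)}(3)] = 1/12 × (-0.000457247 − (-0.0370370)) = 0.00304832.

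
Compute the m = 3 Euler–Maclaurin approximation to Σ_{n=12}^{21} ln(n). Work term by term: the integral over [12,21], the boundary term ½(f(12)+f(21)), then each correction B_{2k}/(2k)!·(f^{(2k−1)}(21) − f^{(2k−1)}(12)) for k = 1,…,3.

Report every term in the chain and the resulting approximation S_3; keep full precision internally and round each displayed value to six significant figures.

S_3 ≈ 27.8778

∫_12^21 ln(x) dx evaluates to 25.1161.
½[f(12) + f(21)] = ½[2.48491 + 3.04452] = 2.76471.
So far: 27.8808.
Order-1 term: 1/12 · (0.0476190 − 0.0833333) = -0.00297619.
After k=1: 27.8778.
Order-2 term: −1/720 · (0.000215959 − 0.00115741) = 1.30757e-06.
After k=2: 27.8778.
Order-3 term: 1/30240 · (5.87645e-06 − 9.64506e-05) = -2.99518e-09.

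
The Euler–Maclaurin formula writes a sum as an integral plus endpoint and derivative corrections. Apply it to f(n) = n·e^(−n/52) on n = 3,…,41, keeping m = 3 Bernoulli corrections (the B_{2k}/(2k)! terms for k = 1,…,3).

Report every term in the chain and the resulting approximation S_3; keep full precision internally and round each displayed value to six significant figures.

S_3 ≈ 512.165

The integral term ∫_3^41 x·e^(−x/52) dx = 501.497.
Boundary: ½(f(3) + f(41)) = ½(2.83182 + 18.6363) = 10.7341.
So far: 512.231.
k=1: B_{2}/(2)! × [f^{(1)}(41) − f^{(1)}(3)] = 1/12 × (0.0961534 − 0.889482) = -0.0661107.
After k=1: 512.165.
k=2: B_{4}/(4)! × [f^{(3)}(41) − f^{(3)}(3)] = −1/720 × (0.000371761 − 0.00102713) = 9.10237e-07.
After k=2: 512.165.
k=3: B_{6}/(6)! × [f^{(5)}(41) − f^{(5)}(3)] = 1/30240 × (2.61820e-07 − 6.38059e-07) = -1.24418e-11.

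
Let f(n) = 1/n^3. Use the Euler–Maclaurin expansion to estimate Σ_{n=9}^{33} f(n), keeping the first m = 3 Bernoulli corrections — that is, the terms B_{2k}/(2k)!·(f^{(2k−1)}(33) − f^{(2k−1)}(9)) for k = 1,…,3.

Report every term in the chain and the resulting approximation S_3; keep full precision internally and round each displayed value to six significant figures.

∫_9^33 1/x^3 dx evaluates to 0.00571370.
Boundary: ½(f(9) + f(33)) = ½(0.00137174 + 2.78265e-05) = 0.000699784.
So far: 0.00641349.
k=1: B_{2}/(2)! × [f^{(1)}(33) − f^{(1)}(9)] = 1/12 × (-2.52968e-06 − (-0.000457247)) = 3.78931e-05.
Running total after k=1: 0.00645138.
k=2: B_{4}/(4)! × [f^{(3)}(33) − f^{(3)}(9)] = −1/720 × (-4.64588e-08 − (-0.000112901)) = -1.56742e-07.
Running total after k=2: 0.00645122.
k=3: B_{6}/(6)! × [f^{(5)}(33) − f^{(5)}(9)] = 1/30240 × (-1.79180e-09 − (-5.85410e-05)) = 1.93582e-09.

S_3 ≈ 0.00645123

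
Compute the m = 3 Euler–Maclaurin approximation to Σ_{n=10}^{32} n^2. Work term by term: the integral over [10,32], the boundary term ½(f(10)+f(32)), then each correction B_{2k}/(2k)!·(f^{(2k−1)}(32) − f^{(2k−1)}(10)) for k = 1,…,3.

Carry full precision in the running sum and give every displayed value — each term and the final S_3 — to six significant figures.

Integral: ∫_10^32 x^2 dx = 10589.3.
Endpoint term: (f(10) + f(32))/2 = (100.000 + 1024.00)/2 = 562.000.
Running total after boundary: 11151.3.
Order-1 term: 1/12 · (64.0000 − 20.0000) = 3.66667.
Partial sum through k=1: 11155.0.
Order-2 term: −1/720 · (0.00000 − 0.00000) = 0.00000.
Partial sum through k=2: 11155.0.
Order-3 term: 1/30240 · (0.00000 − 0.00000) = 0.00000.

S_3 ≈ 11155.0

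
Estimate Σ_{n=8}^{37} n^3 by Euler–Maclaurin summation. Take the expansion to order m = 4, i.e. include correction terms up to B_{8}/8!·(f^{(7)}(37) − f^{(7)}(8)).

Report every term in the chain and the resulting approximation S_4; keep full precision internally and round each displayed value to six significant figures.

S_4 ≈ 493425

Integral: ∫_8^37 x^3 dx = 467516.
Endpoint term: (f(8) + f(37))/2 = (512.000 + 50653.0)/2 = 25582.5.
Integral + boundary = 493099.
Correction k=1: B_{2}/2! · (f^{(1)}(37) − f^{(1)}(8)) = 1/12 · (4107.00 − 192.000) = 326.250.
Running total after k=1: 493425.
Correction k=2: B_{4}/4! · (f^{(3)}(37) − f^{(3)}(8)) = −1/720 · (6.00000 − 6.00000) = 0.00000.
Running total after k=2: 493425.
Correction k=3: B_{6}/6! · (f^{(5)}(37) − f^{(5)}(8)) = 1/30240 · (0.00000 − 0.00000) = 0.00000.
Running total after k=3: 493425.
Correction k=4: B_{8}/8! · (f^{(7)}(37) − f^{(7)}(8)) = −1/1209600 · (0.00000 − 0.00000) = 0.00000.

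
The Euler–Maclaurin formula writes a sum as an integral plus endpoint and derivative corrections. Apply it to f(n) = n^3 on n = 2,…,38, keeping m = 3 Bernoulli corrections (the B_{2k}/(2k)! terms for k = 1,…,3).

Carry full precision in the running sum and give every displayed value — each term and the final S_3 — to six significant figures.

S_3 ≈ 549080

∫_2^38 x^3 dx evaluates to 521280.
Endpoint term: (f(2) + f(38))/2 = (8.00000 + 54872.0)/2 = 27440.0.
Integral + boundary = 548720.
Correction k=1: B_{2}/2! · (f^{(1)}(38) − f^{(1)}(2)) = 1/12 · (4332.00 − 12.0000) = 360.000.
Running total after k=1: 549080.
Correction k=2: B_{4}/4! · (f^{(3)}(38) − f^{(3)}(2)) = −1/720 · (6.00000 − 6.00000) = 0.00000.
Running total after k=2: 549080.
Correction k=3: B_{6}/6! · (f^{(5)}(38) − f^{(5)}(2)) = 1/30240 · (0.00000 − 0.00000) = 0.00000.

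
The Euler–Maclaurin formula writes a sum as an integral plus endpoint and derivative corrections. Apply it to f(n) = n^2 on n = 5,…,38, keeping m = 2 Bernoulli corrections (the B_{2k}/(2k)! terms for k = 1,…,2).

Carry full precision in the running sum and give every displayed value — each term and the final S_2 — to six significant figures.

The integral term ∫_5^38 x^2 dx = 18249.0.
Endpoint term: (f(5) + f(38))/2 = (25.0000 + 1444.00)/2 = 734.500.
Integral + boundary = 18983.5.
k=1: B_{2}/(2)! × [f^{(1)}(38) − f^{(1)}(5)] = 1/12 × (76.0000 − 10.0000) = 5.50000.
Running total after k=1: 18989.0.
k=2: B_{4}/(4)! × [f^{(3)}(38) − f^{(3)}(5)] = −1/720 × (0.00000 − 0.00000) = 0.00000.

S_2 ≈ 18989.0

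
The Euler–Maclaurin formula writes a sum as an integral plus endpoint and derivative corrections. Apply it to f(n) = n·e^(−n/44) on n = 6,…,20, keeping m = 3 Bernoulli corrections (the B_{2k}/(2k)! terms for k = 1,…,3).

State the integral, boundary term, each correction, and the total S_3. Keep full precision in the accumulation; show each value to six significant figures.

S_3 ≈ 141.069

Integral: ∫_6^20 x·e^(−x/44) dx = 132.138.
Boundary: ½(f(6) + f(20)) = ½(5.23515 + 12.6947) = 8.96494.
So far: 141.103.
Order-1 term: 1/12 · (0.346220 − 0.753545) = -0.0339437.
Running total after k=1: 141.069.
Order-2 term: −1/720 · (0.000834552 − 0.00129060) = 6.33395e-07.
Running total after k=2: 141.069.
Order-3 term: 1/30240 · (7.69768e-07 − 1.13221e-06) = -1.19856e-11.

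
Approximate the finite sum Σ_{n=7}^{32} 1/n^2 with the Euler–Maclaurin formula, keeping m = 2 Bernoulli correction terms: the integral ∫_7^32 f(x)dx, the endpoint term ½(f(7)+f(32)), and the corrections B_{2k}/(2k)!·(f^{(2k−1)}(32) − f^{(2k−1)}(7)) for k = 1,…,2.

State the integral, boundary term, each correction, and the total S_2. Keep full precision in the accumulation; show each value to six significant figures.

S_2 ≈ 0.122778

Integral: ∫_7^32 1/x^2 dx = 0.111607.
Endpoint term: (f(7) + f(32))/2 = (0.0204082 + 0.000976562)/2 = 0.0106924.
Integral + boundary = 0.122300.
k=1: B_{2}/(2)! × [f^{(1)}(32) − f^{(1)}(7)] = 1/12 × (-6.10352e-05 − (-0.00583090)) = 0.000480822.
Partial sum through k=1: 0.122780.
k=2: B_{4}/(4)! × [f^{(3)}(32) − f^{(3)}(7)] = −1/720 × (-7.15256e-07 − (-0.00142798)) = -1.98231e-06.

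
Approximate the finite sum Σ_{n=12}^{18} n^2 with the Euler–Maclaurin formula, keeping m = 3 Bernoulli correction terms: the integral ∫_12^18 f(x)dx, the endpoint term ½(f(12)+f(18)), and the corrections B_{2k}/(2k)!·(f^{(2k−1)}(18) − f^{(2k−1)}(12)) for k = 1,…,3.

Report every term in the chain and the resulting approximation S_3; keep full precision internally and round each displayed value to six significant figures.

Integral: ∫_12^18 x^2 dx = 1368.00.
Endpoint term: (f(12) + f(18))/2 = (144.000 + 324.000)/2 = 234.000.
Running total after boundary: 1602.00.
Correction k=1: B_{2}/2! · (f^{(1)}(18) − f^{(1)}(12)) = 1/12 · (36.0000 − 24.0000) = 1.00000.
Running total after k=1: 1603.00.
Correction k=2: B_{4}/4! · (f^{(3)}(18) − f^{(3)}(12)) = −1/720 · (0.00000 − 0.00000) = 0.00000.
Running total after k=2: 1603.00.
Correction k=3: B_{6}/6! · (f^{(5)}(18) − f^{(5)}(12)) = 1/30240 · (0.00000 − 0.00000) = 0.00000.

S_3 ≈ 1603.00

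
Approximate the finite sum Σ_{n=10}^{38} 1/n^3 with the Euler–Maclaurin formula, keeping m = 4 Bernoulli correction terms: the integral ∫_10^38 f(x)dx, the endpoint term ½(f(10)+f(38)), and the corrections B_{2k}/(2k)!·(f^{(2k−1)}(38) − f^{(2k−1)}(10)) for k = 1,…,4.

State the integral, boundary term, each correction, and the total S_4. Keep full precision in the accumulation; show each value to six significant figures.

∫_10^38 1/x^3 dx evaluates to 0.00465374.
Endpoint term: (f(10) + f(38))/2 = (0.00100000 + 1.82242e-05)/2 = 0.000509112.
Running total after boundary: 0.00516285.
Correction k=1: B_{2}/2! · (f^{(1)}(38) − f^{(1)}(10)) = 1/12 · (-1.43876e-06 − (-0.000300000)) = 2.48801e-05.
After k=1: 0.00518773.
Correction k=2: B_{4}/4! · (f^{(3)}(38) − f^{(3)}(10)) = −1/720 · (-1.99274e-08 − (-6.00000e-05)) = -8.33057e-08.
After k=2: 0.00518765.
Correction k=3: B_{6}/6! · (f^{(5)}(38) − f^{(5)}(10)) = 1/30240 · (-5.79605e-10 − (-2.52000e-05)) = 8.33314e-10.
After k=3: 0.00518765.
Correction k=4: B_{8}/8! · (f^{(7)}(38) − f^{(7)}(10)) = −1/1209600 · (-2.88999e-11 − (-1.81440e-05)) = -1.50000e-11.

S_4 ≈ 0.00518765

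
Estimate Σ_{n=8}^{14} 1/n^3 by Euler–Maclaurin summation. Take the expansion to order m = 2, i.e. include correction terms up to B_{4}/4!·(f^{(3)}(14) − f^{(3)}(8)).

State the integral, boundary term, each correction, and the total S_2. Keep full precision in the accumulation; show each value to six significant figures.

∫_8^14 1/x^3 dx evaluates to 0.00526148.
Endpoint term: (f(8) + f(14))/2 = (0.00195312 + 0.000364431)/2 = 0.00115878.
Running total after boundary: 0.00642026.
Correction k=1: B_{2}/2! · (f^{(1)}(14) − f^{(1)}(8)) = 1/12 · (-7.80925e-05 − (-0.000732422)) = 5.45275e-05.
After k=1: 0.00647479.
Correction k=2: B_{4}/4! · (f^{(3)}(14) − f^{(3)}(8)) = −1/720 · (-7.96862e-06 − (-0.000228882)) = -3.06824e-07.

S_2 ≈ 0.00647448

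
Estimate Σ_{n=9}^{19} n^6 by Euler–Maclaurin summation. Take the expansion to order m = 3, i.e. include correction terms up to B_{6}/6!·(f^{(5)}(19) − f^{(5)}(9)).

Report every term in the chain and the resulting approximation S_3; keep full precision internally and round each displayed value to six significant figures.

∫_9^19 x^6 dx evaluates to 1.27013e+08.
½[f(9) + f(19)] = ½[531441 + 4.70459e+07] = 2.37887e+07.
So far: 1.50801e+08.
Order-1 term: 1/12 · (1.48566e+07 − 354294) = 1.20852e+06.
Running total after k=1: 1.52010e+08.
Order-2 term: −1/720 · (823080 − 87480.0) = -1021.67.
Running total after k=2: 1.52009e+08.
Order-3 term: 1/30240 · (13680.0 − 6480.00) = 0.238095.

S_3 ≈ 1.52009e+08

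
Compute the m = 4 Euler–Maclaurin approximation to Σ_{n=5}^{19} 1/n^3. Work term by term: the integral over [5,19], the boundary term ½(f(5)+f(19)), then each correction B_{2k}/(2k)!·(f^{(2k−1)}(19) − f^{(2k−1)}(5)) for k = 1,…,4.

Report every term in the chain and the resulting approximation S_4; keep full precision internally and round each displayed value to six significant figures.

S_4 ≈ 0.0230808

Integral: ∫_5^19 1/x^3 dx = 0.0186150.
½[f(5) + f(19)] = ½[0.00800000 + 0.000145794] = 0.00407290.
Running total after boundary: 0.0226879.
Correction k=1: B_{2}/2! · (f^{(1)}(19) − f^{(1)}(5)) = 1/12 · (-2.30201e-05 − (-0.00480000)) = 0.000398082.
After k=1: 0.0230859.
Correction k=2: B_{4}/4! · (f^{(3)}(19) − f^{(3)}(5)) = −1/720 · (-1.27535e-06 − (-0.00384000)) = -5.33156e-06.
After k=2: 0.0230806.
Correction k=3: B_{6}/6! · (f^{(5)}(19) − f^{(5)}(5)) = 1/30240 · (-1.48379e-07 − (-0.00645120)) = 2.13328e-07.
After k=3: 0.0230808.
Correction k=4: B_{8}/8! · (f^{(7)}(19) − f^{(7)}(5)) = −1/1209600 · (-2.95935e-08 − (-0.0185795)) = -1.53600e-08.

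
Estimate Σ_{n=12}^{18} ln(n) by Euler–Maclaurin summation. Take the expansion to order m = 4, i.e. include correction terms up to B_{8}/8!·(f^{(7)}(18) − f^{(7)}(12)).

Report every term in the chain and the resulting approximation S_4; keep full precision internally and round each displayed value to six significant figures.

S_4 ≈ 18.8931

∫_12^18 ln(x) dx evaluates to 16.2078.
½[f(12) + f(18)] = ½[2.48491 + 2.89037] = 2.68764.
Running total after boundary: 18.8955.
Correction k=1: B_{2}/2! · (f^{(1)}(18) − f^{(1)}(12)) = 1/12 · (0.0555556 − 0.0833333) = -0.00231481.
Running total after k=1: 18.8931.
Correction k=2: B_{4}/4! · (f^{(3)}(18) − f^{(3)}(12)) = −1/720 · (0.000342936 − 0.00115741) = 1.13121e-06.
Running total after k=2: 18.8931.
Correction k=3: B_{6}/6! · (f^{(5)}(18) − f^{(5)}(12)) = 1/30240 · (1.27013e-05 − 9.64506e-05) = -2.76949e-09.
Running total after k=3: 18.8931.
Correction k=4: B_{8}/8! · (f^{(7)}(18) − f^{(7)}(12)) = −1/1209600 · (1.17605e-06 − 2.00939e-05) = 1.56397e-11.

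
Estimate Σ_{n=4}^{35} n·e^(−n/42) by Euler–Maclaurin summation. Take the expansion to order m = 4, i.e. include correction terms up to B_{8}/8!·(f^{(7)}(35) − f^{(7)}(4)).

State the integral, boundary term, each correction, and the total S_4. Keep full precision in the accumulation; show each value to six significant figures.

The integral term ∫_4^35 x·e^(−x/42) dx = 351.000.
½[f(4) + f(35)] = ½[3.63663 + 15.2109] = 9.42378.
Integral + boundary = 360.423.
Correction k=1: B_{2}/2! · (f^{(1)}(35) − f^{(1)}(4)) = 1/12 · (0.0724330 − 0.822570) = -0.0625114.
Partial sum through k=1: 360.361.
Correction k=2: B_{4}/4! · (f^{(3)}(35) − f^{(3)}(4)) = −1/720 · (0.000533804 − 0.00149710) = 1.33791e-06.
Partial sum through k=2: 360.361.
Correction k=3: B_{6}/6! · (f^{(5)}(35) − f^{(5)}(4)) = 1/30240 · (5.81942e-07 − 1.43304e-06) = -2.81449e-11.
Partial sum through k=3: 360.361.
Correction k=4: B_{8}/8! · (f^{(7)}(35) − f^{(7)}(4)) = −1/1209600 · (4.88250e-10 − 1.14365e-09) = 5.41828e-16.

S_4 ≈ 360.361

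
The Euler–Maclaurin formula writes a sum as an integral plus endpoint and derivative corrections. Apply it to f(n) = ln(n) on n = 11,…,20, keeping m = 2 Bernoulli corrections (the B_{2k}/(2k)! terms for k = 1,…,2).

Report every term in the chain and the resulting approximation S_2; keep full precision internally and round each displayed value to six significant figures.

S_2 ≈ 27.2312

The integral term ∫_11^20 ln(x) dx = 24.5378.
Endpoint term: (f(11) + f(20))/2 = (2.39790 + 2.99573)/2 = 2.69681.
Running total after boundary: 27.2346.
Order-1 term: 1/12 · (0.0500000 − 0.0909091) = -0.00340909.
Partial sum through k=1: 27.2312.
Order-2 term: −1/720 · (0.000250000 − 0.00150263) = 1.73976e-06.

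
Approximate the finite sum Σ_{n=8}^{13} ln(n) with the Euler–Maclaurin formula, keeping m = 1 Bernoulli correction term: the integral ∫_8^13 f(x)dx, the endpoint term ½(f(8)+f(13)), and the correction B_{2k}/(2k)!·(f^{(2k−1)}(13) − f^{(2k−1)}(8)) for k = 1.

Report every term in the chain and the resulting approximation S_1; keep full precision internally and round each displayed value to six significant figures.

∫_8^13 ln(x) dx evaluates to 11.7088.
Endpoint term: (f(8) + f(13))/2 = (2.07944 + 2.56495)/2 = 2.32220.
Running total after boundary: 14.0310.
Correction k=1: B_{2}/2! · (f^{(1)}(13) − f^{(1)}(8)) = 1/12 · (0.0769231 − 0.125000) = -0.00400641.

S_1 ≈ 14.0270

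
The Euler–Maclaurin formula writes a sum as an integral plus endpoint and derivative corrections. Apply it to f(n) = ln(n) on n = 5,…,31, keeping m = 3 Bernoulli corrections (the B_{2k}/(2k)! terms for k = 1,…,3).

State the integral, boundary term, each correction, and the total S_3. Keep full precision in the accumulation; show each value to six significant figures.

S_3 ≈ 74.9142

Integral: ∫_5^31 ln(x) dx = 72.4064.
Endpoint term: (f(5) + f(31))/2 = (1.60944 + 3.43399)/2 = 2.52171.
Running total after boundary: 74.9281.
Correction k=1: B_{2}/2! · (f^{(1)}(31) − f^{(1)}(5)) = 1/12 · (0.0322581 − 0.200000) = -0.0139785.
Running total after k=1: 74.9141.
Correction k=2: B_{4}/4! · (f^{(3)}(31) − f^{(3)}(5)) = −1/720 · (6.71344e-05 − 0.0160000) = 2.21290e-05.
Running total after k=2: 74.9142.
Correction k=3: B_{6}/6! · (f^{(5)}(31) − f^{(5)}(5)) = 1/30240 · (8.38306e-07 − 0.00768000) = -2.53941e-07.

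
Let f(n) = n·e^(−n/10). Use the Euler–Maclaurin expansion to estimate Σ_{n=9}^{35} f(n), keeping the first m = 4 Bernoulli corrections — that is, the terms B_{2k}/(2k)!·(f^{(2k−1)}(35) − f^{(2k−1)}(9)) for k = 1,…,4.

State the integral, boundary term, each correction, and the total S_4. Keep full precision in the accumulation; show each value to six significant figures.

S_4 ≈ 66.0078

∫_9^35 x·e^(−x/10) dx evaluates to 63.6594.
½[f(9) + f(35)] = ½[3.65913 + 1.05691] = 2.35802.
Integral + boundary = 66.0174.
Order-1 term: 1/12 · (-0.0754935 − 0.0406570) = -0.00967920.
After k=1: 66.0078.
Order-2 term: −1/720 · (-0.000150987 − 0.00853796) = 1.20680e-05.
After k=2: 66.0078.
Order-3 term: 1/30240 · (4.52961e-06 − 0.000166694) = -5.36256e-09.
After k=3: 66.0078.
Order-4 term: −1/1209600 · (1.05691e-07 − 2.48007e-06) = 1.96295e-12.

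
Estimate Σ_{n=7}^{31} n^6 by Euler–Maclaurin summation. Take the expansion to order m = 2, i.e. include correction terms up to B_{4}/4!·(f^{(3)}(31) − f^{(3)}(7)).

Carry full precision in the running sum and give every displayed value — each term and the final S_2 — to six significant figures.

S_2 ≈ 4.38837e+09

Integral: ∫_7^31 x^6 dx = 3.93026e+09.
½[f(7) + f(31)] = ½[117649 + 8.87504e+08] = 4.43811e+08.
Integral + boundary = 4.37407e+09.
Correction k=1: B_{2}/2! · (f^{(1)}(31) − f^{(1)}(7)) = 1/12 · (1.71775e+08 − 100842) = 1.43062e+07.
Partial sum through k=1: 4.38837e+09.
Correction k=2: B_{4}/4! · (f^{(3)}(31) − f^{(3)}(7)) = −1/720 · (3.57492e+06 − 41160.0) = -4908.00.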